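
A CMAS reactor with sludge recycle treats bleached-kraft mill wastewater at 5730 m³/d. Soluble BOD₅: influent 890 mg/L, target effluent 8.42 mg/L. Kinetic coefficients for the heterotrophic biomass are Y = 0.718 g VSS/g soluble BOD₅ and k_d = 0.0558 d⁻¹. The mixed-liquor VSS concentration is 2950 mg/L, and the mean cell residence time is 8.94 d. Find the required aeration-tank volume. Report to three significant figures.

V ≈ 7330 m³

Steady-state biomass mass balance: V·X·(1 + k_d·θ_c) = Y·Q·(S₀ − S)·θ_c, so V = 0.718 × 5730 × (890 − 8.42) × 8.94 / [2950 × (1 + 0.0558 × 8.94)] = 3.24×10^7 / 4422 = 7333 m³.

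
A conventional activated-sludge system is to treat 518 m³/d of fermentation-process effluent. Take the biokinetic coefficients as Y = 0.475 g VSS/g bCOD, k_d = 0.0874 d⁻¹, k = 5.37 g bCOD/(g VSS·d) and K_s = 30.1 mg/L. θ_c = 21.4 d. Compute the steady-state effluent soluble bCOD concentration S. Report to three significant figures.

S ≈ 1.67 mg/L

Effluent substrate depends only on kinetics and SRT: S = K_s(1 + k_d θ_c) / [θ_c(Yk − k_d) − 1] = 30.1 × (1 + 0.0874 × 21.4) / [21.4 × (0.475 × 5.37 − 0.0874) − 1] = 86.40 / 51.72 = 1.671 mg/L.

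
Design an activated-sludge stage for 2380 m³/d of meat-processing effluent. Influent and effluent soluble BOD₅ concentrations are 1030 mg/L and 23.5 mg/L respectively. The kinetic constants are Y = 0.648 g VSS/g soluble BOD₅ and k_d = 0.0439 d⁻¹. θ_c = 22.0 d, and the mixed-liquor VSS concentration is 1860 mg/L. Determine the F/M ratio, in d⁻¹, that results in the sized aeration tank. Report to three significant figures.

Rearranging the biomass balance for a CMAS with decay, V = Y·Q·ΔS·θ_c / [X·(1+k_d θ_c)] = 0.648 × 2380 × (1030 − 23.5) × 22.0 / [1860 × (1 + 0.0439 × 22.0)] = 3.41×10^7 / 3656 = 9340 m³.
F/M = Q·S₀ / (V·X) = 2380 × 1030 / (9340 × 1860) = 0.1411 g soluble BOD₅·(g VSS·d)⁻¹.

F/M ≈ 0.141 d⁻¹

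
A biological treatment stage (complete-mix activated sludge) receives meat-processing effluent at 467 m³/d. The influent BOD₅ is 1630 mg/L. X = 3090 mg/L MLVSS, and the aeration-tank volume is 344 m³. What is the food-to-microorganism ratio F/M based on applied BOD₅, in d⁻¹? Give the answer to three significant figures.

F/M = applied load / biomass = Q·S₀/(V·X) = 467 × 1630 / (344.0 × 3090) = 0.7161 d⁻¹.

F/M ≈ 0.716 d⁻¹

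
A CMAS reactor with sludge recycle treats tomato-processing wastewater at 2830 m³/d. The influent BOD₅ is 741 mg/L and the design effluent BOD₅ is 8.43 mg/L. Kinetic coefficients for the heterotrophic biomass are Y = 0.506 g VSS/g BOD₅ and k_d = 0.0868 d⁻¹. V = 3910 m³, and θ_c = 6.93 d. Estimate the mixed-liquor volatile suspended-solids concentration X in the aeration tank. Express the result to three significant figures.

X ≈ 1160 mg/L

From V·X·(1 + k_d·θ_c) = Y·Q·(S₀ − S)·θ_c: X = 0.506 × 2830 × (741 − 8.43) × 6.93 / [3910 × (1 + 0.0868 × 6.93)] = 1161 mg/L.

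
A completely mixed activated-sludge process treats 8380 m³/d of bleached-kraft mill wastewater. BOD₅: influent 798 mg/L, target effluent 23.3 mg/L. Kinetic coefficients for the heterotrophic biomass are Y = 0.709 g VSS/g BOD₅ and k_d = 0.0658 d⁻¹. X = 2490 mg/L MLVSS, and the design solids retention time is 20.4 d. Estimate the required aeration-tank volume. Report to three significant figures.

V ≈ 16100 m³

From the SRT design equation V = Y Q (S₀−S) θ_c / [X (1 + k_d θ_c)] = 0.709 × 8380 × (798 − 23.3) × 20.4 / [2490 × (1 + 0.0658 × 20.4)] = 9.39×10^7 / 5832 = 16099 m³.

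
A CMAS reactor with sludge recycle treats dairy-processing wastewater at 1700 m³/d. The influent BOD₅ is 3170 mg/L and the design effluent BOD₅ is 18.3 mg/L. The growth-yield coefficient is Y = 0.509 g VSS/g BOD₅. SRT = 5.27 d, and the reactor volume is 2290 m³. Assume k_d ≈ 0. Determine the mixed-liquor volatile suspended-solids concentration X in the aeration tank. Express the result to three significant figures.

X = Y·Q·ΔS·θ_c / V = 0.509 × 1700 × (3170 − 18.3) × 5.27 / 2290 = 6276 mg/L.

X ≈ 6280 mg/L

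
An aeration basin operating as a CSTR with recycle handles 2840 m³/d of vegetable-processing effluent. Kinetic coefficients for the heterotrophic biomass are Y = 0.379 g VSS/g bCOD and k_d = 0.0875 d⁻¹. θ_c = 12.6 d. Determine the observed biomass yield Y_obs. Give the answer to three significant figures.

Y_obs = Y / (1 + k_d θ_c) = 0.379 / (1 + 0.0875 × 12.6) = 0.379 / 2.103 = 0.1803.

Y_obs ≈ 0.180 g VSS/g bCOD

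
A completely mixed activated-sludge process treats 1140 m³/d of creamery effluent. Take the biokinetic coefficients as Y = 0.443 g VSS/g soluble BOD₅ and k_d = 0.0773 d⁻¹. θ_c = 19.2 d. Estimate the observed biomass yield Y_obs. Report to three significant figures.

Y_obs ≈ 0.178 g VSS/g soluble BOD₅

Correct the yield for decay: Y_obs = Y/(1 + k_d θ_c) = 0.443 / (1 + 0.0773 × 19.2) = 0.443 / 2.484 = 0.1783.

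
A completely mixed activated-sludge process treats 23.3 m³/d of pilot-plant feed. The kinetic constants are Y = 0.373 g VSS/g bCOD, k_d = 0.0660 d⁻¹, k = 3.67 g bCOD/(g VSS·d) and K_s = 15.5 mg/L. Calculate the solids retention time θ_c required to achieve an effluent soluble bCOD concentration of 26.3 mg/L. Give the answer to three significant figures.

θ_c ≈ 1.26 d

From 1/θ_c = Y·k·S/(K_s + S) − k_d: Y·k·S/(K_s+S) = 0.373 × 3.67 × 26.3 / (15.5 + 26.3) = 0.8613 d⁻¹.
θ_c = 1/(μ − k_d) = 1/(0.8613 − 0.0660) = 1/0.7953 = 1.257 d.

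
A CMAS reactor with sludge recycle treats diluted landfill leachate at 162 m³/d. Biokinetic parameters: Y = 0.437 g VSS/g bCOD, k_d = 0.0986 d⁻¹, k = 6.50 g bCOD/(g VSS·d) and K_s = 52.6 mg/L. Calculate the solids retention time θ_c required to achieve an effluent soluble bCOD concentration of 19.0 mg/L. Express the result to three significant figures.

θ_c ≈ 1.53 d

From 1/θ_c = Y·k·S/(K_s + S) − k_d: Y·k·S/(K_s+S) = 0.437 × 6.50 × 19.0 / (52.6 + 19.0) = 0.7538 d⁻¹.
θ_c = 1/(μ − k_d) = 1/(0.7538 − 0.0986) = 1/0.6552 = 1.526 d.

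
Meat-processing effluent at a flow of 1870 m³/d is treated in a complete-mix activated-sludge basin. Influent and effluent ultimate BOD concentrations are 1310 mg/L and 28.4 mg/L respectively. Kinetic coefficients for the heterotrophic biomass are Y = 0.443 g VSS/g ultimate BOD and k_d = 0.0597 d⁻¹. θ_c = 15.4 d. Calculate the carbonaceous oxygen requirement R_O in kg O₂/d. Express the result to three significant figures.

Correct the yield for decay: Y_obs = Y/(1 + k_d θ_c) = 0.443 / (1 + 0.0597 × 15.4) = 0.443 / 1.919 = 0.2308.
Substrate removed = Q·(S₀ − S) = 1870 m³/d × (1310 − 28.4) g/m³ = 2.4×10^6 g/d = 2397 kg/d.
Biomass synthesised: P_X = Y_obs × 2397 = 553.1 kg VSS/d.
Carbonaceous O₂ demand = substrate oxidised − cell-mass equivalent = 2397 − 1.42 × 553.1 = 1611 kg O₂/d.

R_O ≈ 1610 kg O₂/d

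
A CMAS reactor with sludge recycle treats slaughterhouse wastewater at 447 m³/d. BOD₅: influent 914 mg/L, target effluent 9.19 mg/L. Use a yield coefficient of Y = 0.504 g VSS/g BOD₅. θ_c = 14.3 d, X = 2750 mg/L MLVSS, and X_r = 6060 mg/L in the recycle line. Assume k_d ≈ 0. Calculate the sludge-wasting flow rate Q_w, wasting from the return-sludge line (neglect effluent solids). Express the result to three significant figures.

Biomass mass balance (decay neglected): V·X = Y·Q·(S₀ − S)·θ_c, so V = 0.504 × 447 × (914 − 9.19) × 14.3 / 2750 = 1060 m³.
Q_w = (V·X)/(θ_c X_r) = 1060 × 2750 / (14.3 × 6060) = 33.64 m³/d.

Q_w ≈ 33.6 m³/d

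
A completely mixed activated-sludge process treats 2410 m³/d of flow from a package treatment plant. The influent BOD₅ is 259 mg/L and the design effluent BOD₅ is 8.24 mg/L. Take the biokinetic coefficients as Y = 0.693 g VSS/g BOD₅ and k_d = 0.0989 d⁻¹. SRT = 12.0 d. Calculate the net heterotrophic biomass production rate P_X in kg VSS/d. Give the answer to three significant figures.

The observed yield is Y_obs = Y/(1 + k_d·θ_c) = 0.693 / (1 + 0.0989 × 12.0) = 0.693 / 2.187 = 0.3169 g VSS per g BOD₅ removed.
Mass of BOD₅ removed per day: Q(S₀ − S) = 2410 × 250.8 g/m³ = 604.3 kg/d.
Biomass produced: P_X = Y_obs·Q·ΔS = 0.3169 × 604.3 ≈ 191.5 kg VSS/d.

P_X ≈ 192 kg VSS/d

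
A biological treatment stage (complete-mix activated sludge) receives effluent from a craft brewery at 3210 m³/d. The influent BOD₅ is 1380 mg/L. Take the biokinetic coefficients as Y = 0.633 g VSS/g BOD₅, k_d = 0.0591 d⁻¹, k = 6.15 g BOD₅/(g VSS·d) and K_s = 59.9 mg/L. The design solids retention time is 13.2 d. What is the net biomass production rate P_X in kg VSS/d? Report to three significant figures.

Effluent substrate depends only on kinetics and SRT: S = K_s(1 + k_d θ_c) / [θ_c(Yk − k_d) − 1] = 59.9 × (1 + 0.0591 × 13.2) / [13.2 × (0.633 × 6.15 − 0.0591) − 1] = 106.6 / 49.61 = 2.149 mg/L.
The observed yield is Y_obs = Y/(1 + k_d·θ_c) = 0.633 / (1 + 0.0591 × 13.2) = 0.633 / 1.780 = 0.3556 g VSS per g BOD₅ removed.
ΔS = 1380 − 2.15 = 1378 mg/L, so the substrate removal rate is 3210 × 1378/1000 = 4423 kg BOD₅/d.
P_X = Y_obs · Q(S₀ − S) = 0.3556 × 4423 = 1573 kg VSS/d.

P_X ≈ 1570 kg VSS/d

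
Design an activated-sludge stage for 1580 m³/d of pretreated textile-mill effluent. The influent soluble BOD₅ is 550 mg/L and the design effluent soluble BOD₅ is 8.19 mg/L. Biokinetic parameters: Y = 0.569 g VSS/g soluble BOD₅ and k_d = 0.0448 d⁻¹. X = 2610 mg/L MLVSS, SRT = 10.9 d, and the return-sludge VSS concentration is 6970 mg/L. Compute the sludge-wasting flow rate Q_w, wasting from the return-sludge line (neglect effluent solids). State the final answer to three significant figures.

Rearranging the biomass balance for a CMAS with decay, V = Y·Q·ΔS·θ_c / [X·(1+k_d θ_c)] = 0.569 × 1580 × (550 − 8.19) × 10.9 / [2610 × (1 + 0.0448 × 10.9)] = 5.31×10^6 / 3885 = 1367 m³.
Wasting from the return line (neglecting effluent solids): Q_w = V·X / (θ_c·X_r) = 1367 × 2610 / (10.9 × 6970) = 46.96 m³/d.

Q_w ≈ 47.0 m³/d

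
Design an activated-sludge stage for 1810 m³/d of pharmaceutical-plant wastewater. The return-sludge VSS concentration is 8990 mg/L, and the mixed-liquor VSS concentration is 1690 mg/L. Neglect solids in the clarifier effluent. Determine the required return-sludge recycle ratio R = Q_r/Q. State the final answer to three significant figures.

Solids balance on the clarifier gives (1+R)X = R·X_r, so R = X/(X_r − X) = 1690 / (8990 − 1690) = 0.2315.

R ≈ 0.232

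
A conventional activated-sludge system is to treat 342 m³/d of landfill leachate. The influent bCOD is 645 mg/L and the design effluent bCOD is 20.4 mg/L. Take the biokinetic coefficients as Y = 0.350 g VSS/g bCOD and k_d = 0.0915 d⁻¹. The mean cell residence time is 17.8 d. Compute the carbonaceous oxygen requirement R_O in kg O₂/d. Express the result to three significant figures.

R_O ≈ 173 kg O₂/d

Y_obs = Y / (1 + k_d θ_c) = 0.350 / (1 + 0.0915 × 17.8) = 0.350 / 2.629 = 0.1331.
Q·(S₀ − S) = 342 × (645 − 20.4) × 10⁻³ = 213.6 kg/d removed.
Net sludge production P_X = 0.1331 × 213.6 = 28.44 kg VSS/d.
Carbonaceous O₂ demand = substrate oxidised − cell-mass equivalent = 213.6 − 1.42 × 28.44 = 173.2 kg O₂/d.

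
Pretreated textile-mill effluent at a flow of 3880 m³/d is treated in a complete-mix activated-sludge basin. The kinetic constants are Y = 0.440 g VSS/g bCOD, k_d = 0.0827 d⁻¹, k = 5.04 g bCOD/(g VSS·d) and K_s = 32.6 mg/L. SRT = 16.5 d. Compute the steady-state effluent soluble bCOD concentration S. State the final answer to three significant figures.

S ≈ 2.25 mg/L

From the Monod/SRT balance for a CMAS, S = K_s·(1+k_d θ_c)/[θ_c·(Y k − k_d) − 1] = 32.6 × (1 + 0.0827 × 16.5) / [16.5 × (0.440 × 5.04 − 0.0827) − 1] = 77.08 / 34.23 = 2.252 mg/L.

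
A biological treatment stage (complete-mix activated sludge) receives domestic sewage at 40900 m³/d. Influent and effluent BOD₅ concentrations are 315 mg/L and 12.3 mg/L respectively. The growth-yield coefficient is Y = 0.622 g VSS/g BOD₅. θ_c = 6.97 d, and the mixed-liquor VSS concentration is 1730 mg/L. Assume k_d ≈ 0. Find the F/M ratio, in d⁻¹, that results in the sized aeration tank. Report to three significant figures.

With k_d = 0 the design equation reduces to V = Y Q (S₀−S) θ_c / X = 0.622 × 40900 × (315 − 12.3) × 6.97 / 1730 = 31025 m³.
F/M = applied load / biomass = Q·S₀/(V·X) = 40900 × 315 / (31025 × 1730) = 0.2400 d⁻¹.

F/M ≈ 0.240 d⁻¹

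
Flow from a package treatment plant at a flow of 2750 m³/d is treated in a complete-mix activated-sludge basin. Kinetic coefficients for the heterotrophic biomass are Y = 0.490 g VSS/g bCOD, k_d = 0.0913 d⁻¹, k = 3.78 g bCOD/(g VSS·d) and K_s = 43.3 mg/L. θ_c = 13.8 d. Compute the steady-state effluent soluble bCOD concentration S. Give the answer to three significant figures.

S ≈ 4.20 mg/L

For a completely mixed reactor with recycle the Lawrence–McCarty relation gives S = K_s·(1 + k_d·θ_c) / [θ_c·(Y·k − k_d) − 1] = 43.3 × (1 + 0.0913 × 13.8) / [13.8 × (0.490 × 3.78 − 0.0913) − 1] = 97.86 / 23.30 = 4.200 mg/L.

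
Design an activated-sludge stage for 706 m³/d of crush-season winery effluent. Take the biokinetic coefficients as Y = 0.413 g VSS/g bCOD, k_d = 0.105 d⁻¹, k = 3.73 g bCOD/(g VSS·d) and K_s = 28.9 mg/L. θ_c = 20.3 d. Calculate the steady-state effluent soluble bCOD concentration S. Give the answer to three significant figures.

S ≈ 3.22 mg/L

Effluent substrate depends only on kinetics and SRT: S = K_s(1 + k_d θ_c) / [θ_c(Yk − k_d) − 1] = 28.9 × (1 + 0.105 × 20.3) / [20.3 × (0.413 × 3.73 − 0.105) − 1] = 90.50 / 28.14 = 3.216 mg/L.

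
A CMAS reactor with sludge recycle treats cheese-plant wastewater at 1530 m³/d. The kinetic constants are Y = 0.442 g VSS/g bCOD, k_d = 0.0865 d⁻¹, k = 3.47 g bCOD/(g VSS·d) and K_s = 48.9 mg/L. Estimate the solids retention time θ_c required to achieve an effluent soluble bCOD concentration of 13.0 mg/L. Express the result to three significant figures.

At the target effluent, Y k S/(K_s+S) = 0.442×3.47×13.0/61.90 = 0.3221 d⁻¹.
1/θ_c = 0.3221 − 0.0865 = 0.2356 d⁻¹, so θ_c = 4.244 d.

θ_c ≈ 4.24 d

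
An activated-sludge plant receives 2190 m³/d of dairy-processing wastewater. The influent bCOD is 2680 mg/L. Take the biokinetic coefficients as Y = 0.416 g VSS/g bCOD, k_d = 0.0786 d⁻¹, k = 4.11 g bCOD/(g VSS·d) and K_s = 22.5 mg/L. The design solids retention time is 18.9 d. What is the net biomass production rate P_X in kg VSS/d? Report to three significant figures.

P_X ≈ 982 kg VSS/d

Effluent substrate depends only on kinetics and SRT: S = K_s(1 + k_d θ_c) / [θ_c(Yk − k_d) − 1] = 22.5 × (1 + 0.0786 × 18.9) / [18.9 × (0.416 × 4.11 − 0.0786) − 1] = 55.92 / 29.83 = 1.875 mg/L.
Observed yield with endogenous decay: Y_obs = Y / (1 + k_d·θ_c) = 0.416 / (1 + 0.0786 × 18.9) = 0.416 / 2.486 = 0.1674 g VSS/g bCOD.
Q·(S₀ − S) = 2190 × (2680 − 1.87) × 10⁻³ = 5865 kg/d removed.
Net biomass production P_X = Y_obs × Q·(S₀ − S) = 0.1674 × 5865 = 981.6 kg VSS/d.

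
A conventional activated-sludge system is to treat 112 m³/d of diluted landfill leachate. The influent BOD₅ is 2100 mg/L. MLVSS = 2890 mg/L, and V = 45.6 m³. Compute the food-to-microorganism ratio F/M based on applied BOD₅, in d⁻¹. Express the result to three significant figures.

F/M ≈ 1.78 d⁻¹

F/M = applied load / biomass = Q·S₀/(V·X) = 112 × 2100 / (45.60 × 2890) = 1.785 d⁻¹.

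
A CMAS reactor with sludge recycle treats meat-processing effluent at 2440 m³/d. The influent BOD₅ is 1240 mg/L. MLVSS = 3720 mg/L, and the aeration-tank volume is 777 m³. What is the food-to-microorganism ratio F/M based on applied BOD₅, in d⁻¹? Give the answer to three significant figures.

F/M ≈ 1.05 d⁻¹

F/M = applied load / biomass = Q·S₀/(V·X) = 2440 × 1240 / (777.0 × 3720) = 1.047 d⁻¹.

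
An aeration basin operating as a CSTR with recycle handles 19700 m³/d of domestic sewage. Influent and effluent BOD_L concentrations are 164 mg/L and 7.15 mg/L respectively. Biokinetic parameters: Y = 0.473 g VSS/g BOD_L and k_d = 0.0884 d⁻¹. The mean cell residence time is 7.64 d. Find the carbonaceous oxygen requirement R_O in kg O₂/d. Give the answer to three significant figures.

R_O ≈ 1850 kg O₂/d

The observed yield is Y_obs = Y/(1 + k_d·θ_c) = 0.473 / (1 + 0.0884 × 7.64) = 0.473 / 1.675 = 0.2823 g VSS per g BOD_L removed.
Q·(S₀ − S) = 19700 × (164 − 7.15) × 10⁻³ = 3090 kg/d removed.
Net sludge production P_X = 0.2823 × 3090 = 872.4 kg VSS/d.
Carbonaceous O₂ demand = substrate oxidised − cell-mass equivalent = 3090 − 1.42 × 872.4 = 1851 kg O₂/d.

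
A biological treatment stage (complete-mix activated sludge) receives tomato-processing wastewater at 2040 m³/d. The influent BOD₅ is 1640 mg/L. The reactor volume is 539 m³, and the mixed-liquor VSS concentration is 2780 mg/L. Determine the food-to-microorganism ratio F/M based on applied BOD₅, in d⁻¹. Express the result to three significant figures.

F/M ≈ 2.23 d⁻¹

Food-to-microorganism ratio F/M = Q S₀ / (V X) = 2040 × 1640 / (539.0 × 2780) = 2.233 d⁻¹.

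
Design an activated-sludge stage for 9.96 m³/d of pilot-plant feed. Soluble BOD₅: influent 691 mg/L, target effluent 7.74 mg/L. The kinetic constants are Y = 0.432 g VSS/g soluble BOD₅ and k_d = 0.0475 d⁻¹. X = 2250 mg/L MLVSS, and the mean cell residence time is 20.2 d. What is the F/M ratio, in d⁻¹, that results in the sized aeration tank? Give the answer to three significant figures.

F/M ≈ 0.227 d⁻¹

Rearranging the biomass balance for a CMAS with decay, V = Y·Q·ΔS·θ_c / [X·(1+k_d θ_c)] = 0.432 × 9.96 × (691 − 7.74) × 20.2 / [2250 × (1 + 0.0475 × 20.2)] = 5.94×10^4 / 4409 = 13.47 m³.
Food-to-microorganism ratio F/M = Q S₀ / (V X) = 9.96 × 691 / (13.47 × 2250) = 0.2271 d⁻¹.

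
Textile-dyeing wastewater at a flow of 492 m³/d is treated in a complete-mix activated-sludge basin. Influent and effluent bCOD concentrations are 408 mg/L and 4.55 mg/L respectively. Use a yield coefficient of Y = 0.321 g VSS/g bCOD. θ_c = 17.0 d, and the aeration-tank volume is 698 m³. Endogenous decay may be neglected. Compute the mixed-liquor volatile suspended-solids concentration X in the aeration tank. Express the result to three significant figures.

X = Y·Q·ΔS·θ_c / V = 0.321 × 492 × (408 − 4.55) × 17.0 / 698 = 1552 mg/L.

X ≈ 1550 mg/L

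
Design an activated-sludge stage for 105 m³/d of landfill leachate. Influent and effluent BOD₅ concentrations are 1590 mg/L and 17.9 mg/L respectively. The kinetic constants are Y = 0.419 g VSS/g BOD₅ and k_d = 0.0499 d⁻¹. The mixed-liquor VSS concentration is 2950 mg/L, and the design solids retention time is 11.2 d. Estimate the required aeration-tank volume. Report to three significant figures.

Rearranging the biomass balance for a CMAS with decay, V = Y·Q·ΔS·θ_c / [X·(1+k_d θ_c)] = 0.419 × 105 × (1590 − 17.9) × 11.2 / [2950 × (1 + 0.0499 × 11.2)] = 7.75×10^5 / 4599 = 168.4 m³.

V ≈ 168 m³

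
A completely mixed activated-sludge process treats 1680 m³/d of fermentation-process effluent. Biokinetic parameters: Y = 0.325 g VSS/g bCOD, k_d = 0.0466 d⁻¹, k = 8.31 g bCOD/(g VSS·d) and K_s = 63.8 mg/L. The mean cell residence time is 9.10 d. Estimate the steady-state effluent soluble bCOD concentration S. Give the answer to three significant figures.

S ≈ 3.92 mg/L

For a completely mixed reactor with recycle the Lawrence–McCarty relation gives S = K_s·(1 + k_d·θ_c) / [θ_c·(Y·k − k_d) − 1] = 63.8 × (1 + 0.0466 × 9.10) / [9.10 × (0.325 × 8.31 − 0.0466) − 1] = 90.86 / 23.15 = 3.924 mg/L.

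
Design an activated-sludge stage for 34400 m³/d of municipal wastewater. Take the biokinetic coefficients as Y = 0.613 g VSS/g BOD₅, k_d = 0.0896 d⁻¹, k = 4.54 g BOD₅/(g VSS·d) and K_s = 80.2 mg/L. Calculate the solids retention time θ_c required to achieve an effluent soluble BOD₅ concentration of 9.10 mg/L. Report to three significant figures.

Specific growth rate at S = 9.10 mg/L: μ = YkS/(K_s+S) = 0.613·4.54·9.10/(80.2+9.10) = 0.2836 d⁻¹.
Then 1/θ_c = μ − k_d = 0.2836 − 0.0896 = 0.1940 d⁻¹, giving θ_c = 5.155 d.

θ_c ≈ 5.15 d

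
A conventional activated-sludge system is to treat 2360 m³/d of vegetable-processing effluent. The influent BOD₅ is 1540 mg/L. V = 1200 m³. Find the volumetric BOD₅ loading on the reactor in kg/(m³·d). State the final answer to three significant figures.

Volumetric loading L_v = Q·S₀ / V = 2360 × 1540 g/m³ / 1200 m³ = 3029 g/(m³·d) = 3.029 kg BOD₅/(m³·d).

L_v ≈ 3.03 kg BOD₅/(m³·d)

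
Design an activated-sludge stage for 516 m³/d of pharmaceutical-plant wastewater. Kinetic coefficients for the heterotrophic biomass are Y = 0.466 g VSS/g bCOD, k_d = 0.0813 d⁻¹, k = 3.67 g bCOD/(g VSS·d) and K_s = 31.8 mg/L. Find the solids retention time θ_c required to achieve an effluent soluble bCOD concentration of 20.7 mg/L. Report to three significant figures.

At the target effluent, Y k S/(K_s+S) = 0.466×3.67×20.7/52.50 = 0.6743 d⁻¹.
θ_c = 1/(μ − k_d) = 1/(0.6743 − 0.0813) = 1/0.5930 = 1.686 d.

θ_c ≈ 1.69 d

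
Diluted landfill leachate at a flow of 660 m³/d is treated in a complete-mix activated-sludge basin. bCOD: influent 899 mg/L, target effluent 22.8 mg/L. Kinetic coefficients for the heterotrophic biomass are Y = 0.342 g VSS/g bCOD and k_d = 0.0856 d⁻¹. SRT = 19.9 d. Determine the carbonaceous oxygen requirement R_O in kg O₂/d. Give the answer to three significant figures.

Y_obs = Y / (1 + k_d θ_c) = 0.342 / (1 + 0.0856 × 19.9) = 0.342 / 2.703 = 0.1265.
ΔS = 899 − 22.8 = 876.2 mg/L, so the substrate removal rate is 660 × 876.2/1000 = 578.3 kg bCOD/d.
P_X = Y_obs·Q·(S₀ − S) = 0.1265 × 578.3 = 73.16 kg VSS/d.
R_O = Q·ΔS − 1.42 P_X = 578.3 − 103.9 = 474.4 kg O₂/d.

R_O ≈ 474 kg O₂/d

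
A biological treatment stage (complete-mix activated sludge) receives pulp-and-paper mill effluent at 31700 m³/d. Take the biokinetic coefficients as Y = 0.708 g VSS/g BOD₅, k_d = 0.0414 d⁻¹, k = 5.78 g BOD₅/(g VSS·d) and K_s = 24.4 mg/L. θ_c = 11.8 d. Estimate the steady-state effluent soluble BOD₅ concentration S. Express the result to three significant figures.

For a completely mixed reactor with recycle the Lawrence–McCarty relation gives S = K_s·(1 + k_d·θ_c) / [θ_c·(Y·k − k_d) − 1] = 24.4 × (1 + 0.0414 × 11.8) / [11.8 × (0.708 × 5.78 − 0.0414) − 1] = 36.32 / 46.80 = 0.7761 mg/L.

S ≈ 0.776 mg/L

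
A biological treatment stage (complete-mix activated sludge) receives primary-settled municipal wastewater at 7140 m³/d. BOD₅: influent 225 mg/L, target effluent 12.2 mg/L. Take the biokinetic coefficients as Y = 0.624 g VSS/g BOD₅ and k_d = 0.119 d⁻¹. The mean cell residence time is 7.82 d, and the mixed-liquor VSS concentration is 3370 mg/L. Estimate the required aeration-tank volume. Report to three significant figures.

V ≈ 1140 m³

From the SRT design equation V = Y Q (S₀−S) θ_c / [X (1 + k_d θ_c)] = 0.624 × 7140 × (225 − 12.2) × 7.82 / [3370 × (1 + 0.119 × 7.82)] = 7.41×10^6 / 6506 = 1140 m³.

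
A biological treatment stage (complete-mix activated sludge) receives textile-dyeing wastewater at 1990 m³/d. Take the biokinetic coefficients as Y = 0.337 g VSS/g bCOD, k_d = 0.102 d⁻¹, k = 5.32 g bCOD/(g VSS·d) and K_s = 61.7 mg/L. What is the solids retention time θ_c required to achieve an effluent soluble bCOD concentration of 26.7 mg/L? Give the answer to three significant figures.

From 1/θ_c = Y·k·S/(K_s + S) − k_d: Y·k·S/(K_s+S) = 0.337 × 5.32 × 26.7 / (61.7 + 26.7) = 0.5415 d⁻¹.
1/θ_c = 0.5415 − 0.102 = 0.4395 d⁻¹, so θ_c = 2.275 d.

θ_c ≈ 2.28 d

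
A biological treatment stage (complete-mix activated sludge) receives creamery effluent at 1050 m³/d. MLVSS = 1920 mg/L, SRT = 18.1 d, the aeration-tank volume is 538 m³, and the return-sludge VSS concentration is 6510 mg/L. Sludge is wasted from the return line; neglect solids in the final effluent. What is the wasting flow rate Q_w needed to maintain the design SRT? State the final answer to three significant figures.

Q_w ≈ 8.77 m³/d

θ_c = V·X/(Q_w·X_r) when wasting from the recycle, so Q_w = V·X/(θ_c·X_r) = 538.0 × 1920 / (18.1 × 6510) = 8.766 m³/d.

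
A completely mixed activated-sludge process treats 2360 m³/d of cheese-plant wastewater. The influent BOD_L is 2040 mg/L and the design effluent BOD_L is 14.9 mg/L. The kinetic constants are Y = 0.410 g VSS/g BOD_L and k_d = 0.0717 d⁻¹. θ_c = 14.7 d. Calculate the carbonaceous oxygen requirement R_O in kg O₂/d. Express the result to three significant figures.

The observed yield is Y_obs = Y/(1 + k_d·θ_c) = 0.410 / (1 + 0.0717 × 14.7) = 0.410 / 2.054 = 0.1996 g VSS per g BOD_L removed.
Mass of BOD_L removed per day: Q(S₀ − S) = 2360 × 2025 g/m³ = 4779 kg/d.
Biomass synthesised: P_X = Y_obs × 4779 = 954.0 kg VSS/d.
Carbonaceous O₂ demand = substrate oxidised − cell-mass equivalent = 4779 − 1.42 × 954.0 = 3425 kg O₂/d.

R_O ≈ 3420 kg O₂/d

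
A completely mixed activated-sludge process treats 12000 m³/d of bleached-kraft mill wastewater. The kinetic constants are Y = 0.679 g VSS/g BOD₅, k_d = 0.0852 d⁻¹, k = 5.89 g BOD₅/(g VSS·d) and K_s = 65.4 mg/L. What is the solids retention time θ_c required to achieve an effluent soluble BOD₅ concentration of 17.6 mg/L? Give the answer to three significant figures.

θ_c ≈ 1.31 d

Specific growth rate at S = 17.6 mg/L: μ = YkS/(K_s+S) = 0.679·5.89·17.6/(65.4+17.6) = 0.8480 d⁻¹.
Then 1/θ_c = μ − k_d = 0.8480 − 0.0852 = 0.7628 d⁻¹, giving θ_c = 1.311 d.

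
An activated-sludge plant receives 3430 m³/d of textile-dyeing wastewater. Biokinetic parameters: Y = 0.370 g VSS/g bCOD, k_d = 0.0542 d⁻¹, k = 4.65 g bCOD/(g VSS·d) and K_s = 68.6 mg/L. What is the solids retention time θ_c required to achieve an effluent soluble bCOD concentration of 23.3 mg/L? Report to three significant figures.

θ_c ≈ 2.62 d

Specific growth rate at S = 23.3 mg/L: μ = YkS/(K_s+S) = 0.370·4.65·23.3/(68.6+23.3) = 0.4362 d⁻¹.
1/θ_c = 0.4362 − 0.0542 = 0.3820 d⁻¹, so θ_c = 2.618 d.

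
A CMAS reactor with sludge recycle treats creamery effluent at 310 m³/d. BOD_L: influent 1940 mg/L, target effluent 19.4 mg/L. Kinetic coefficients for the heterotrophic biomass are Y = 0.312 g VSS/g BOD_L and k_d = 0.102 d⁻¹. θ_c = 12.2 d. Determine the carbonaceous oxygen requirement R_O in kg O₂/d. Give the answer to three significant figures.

R_O ≈ 478 kg O₂/d

Observed yield with endogenous decay: Y_obs = Y / (1 + k_d·θ_c) = 0.312 / (1 + 0.102 × 12.2) = 0.312 / 2.244 = 0.1390 g VSS/g BOD_L.
Mass of BOD_L removed per day: Q(S₀ − S) = 310 × 1921 g/m³ = 595.4 kg/d.
P_X = Y_obs·Q·(S₀ − S) = 0.1390 × 595.4 = 82.77 kg VSS/d.
R_O = Q·(S₀ − S) − 1.42·P_X = 595.4 − 1.42 × 82.77 = 477.9 kg O₂/d.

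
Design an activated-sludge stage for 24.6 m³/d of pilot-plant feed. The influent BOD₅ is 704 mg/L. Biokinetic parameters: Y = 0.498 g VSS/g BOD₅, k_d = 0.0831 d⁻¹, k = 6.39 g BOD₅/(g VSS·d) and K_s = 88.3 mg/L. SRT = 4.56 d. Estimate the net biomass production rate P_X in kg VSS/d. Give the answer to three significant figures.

From the Monod/SRT balance for a CMAS, S = K_s·(1+k_d θ_c)/[θ_c·(Y k − k_d) − 1] = 88.3 × (1 + 0.0831 × 4.56) / [4.56 × (0.498 × 6.39 − 0.0831) − 1] = 121.8 / 13.13 = 9.272 mg/L.
The observed yield is Y_obs = Y/(1 + k_d·θ_c) = 0.498 / (1 + 0.0831 × 4.56) = 0.498 / 1.379 = 0.3611 g VSS per g BOD₅ removed.
Mass of BOD₅ removed per day: Q(S₀ − S) = 24.6 × 694.7 g/m³ = 17.09 kg/d.
Biomass produced: P_X = Y_obs·Q·ΔS = 0.3611 × 17.09 ≈ 6.172 kg VSS/d.

P_X ≈ 6.17 kg VSS/d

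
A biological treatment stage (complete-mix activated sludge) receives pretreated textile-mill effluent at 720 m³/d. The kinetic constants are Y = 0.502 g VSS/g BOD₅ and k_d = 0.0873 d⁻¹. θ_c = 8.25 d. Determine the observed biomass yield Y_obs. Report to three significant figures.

The observed yield is Y_obs = Y/(1 + k_d·θ_c) = 0.502 / (1 + 0.0873 × 8.25) = 0.502 / 1.720 = 0.2918 g VSS per g BOD₅ removed.

Y_obs ≈ 0.292 g VSS/g BOD₅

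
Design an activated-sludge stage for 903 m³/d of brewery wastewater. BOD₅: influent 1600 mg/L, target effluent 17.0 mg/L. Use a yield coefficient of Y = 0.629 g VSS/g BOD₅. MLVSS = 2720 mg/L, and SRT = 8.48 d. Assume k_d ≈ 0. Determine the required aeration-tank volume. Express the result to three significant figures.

V ≈ 2800 m³

V·X = Y·Q·ΔS·θ_c gives V = 0.629 × 903 × (1600 − 17.0) × 8.48 / 2720 = 2803 m³.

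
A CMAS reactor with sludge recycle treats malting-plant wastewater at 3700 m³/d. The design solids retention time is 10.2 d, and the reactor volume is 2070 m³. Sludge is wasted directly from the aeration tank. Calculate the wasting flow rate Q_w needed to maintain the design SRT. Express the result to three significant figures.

For wasting at MLVSS concentration, Q_w = V/θ_c = 2070/10.2 = 202.9 m³/d.

Q_w ≈ 203 m³/d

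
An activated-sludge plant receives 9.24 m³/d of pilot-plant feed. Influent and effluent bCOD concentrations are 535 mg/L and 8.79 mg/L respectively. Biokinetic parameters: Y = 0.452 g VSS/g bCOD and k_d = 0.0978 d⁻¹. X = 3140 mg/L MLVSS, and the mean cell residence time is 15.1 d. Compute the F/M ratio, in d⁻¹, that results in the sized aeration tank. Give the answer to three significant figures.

F/M ≈ 0.369 d⁻¹

Steady-state biomass mass balance: V·X·(1 + k_d·θ_c) = Y·Q·(S₀ − S)·θ_c, so V = 0.452 × 9.24 × (535 − 8.79) × 15.1 / [3140 × (1 + 0.0978 × 15.1)] = 3.32×10^4 / 7777 = 4.267 m³.
F/M = Q·S₀ / (V·X) = 9.24 × 535 / (4.267 × 3140) = 0.3689 g bCOD·(g VSS·d)⁻¹.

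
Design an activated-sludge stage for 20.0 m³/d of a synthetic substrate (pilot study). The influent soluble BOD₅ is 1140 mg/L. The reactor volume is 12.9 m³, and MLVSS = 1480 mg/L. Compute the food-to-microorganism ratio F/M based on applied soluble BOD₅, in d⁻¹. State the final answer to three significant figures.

F/M = Q·S₀ / (V·X) = 20.0 × 1140 / (12.90 × 1480) = 1.194 g soluble BOD₅·(g VSS·d)⁻¹.

F/M ≈ 1.19 d⁻¹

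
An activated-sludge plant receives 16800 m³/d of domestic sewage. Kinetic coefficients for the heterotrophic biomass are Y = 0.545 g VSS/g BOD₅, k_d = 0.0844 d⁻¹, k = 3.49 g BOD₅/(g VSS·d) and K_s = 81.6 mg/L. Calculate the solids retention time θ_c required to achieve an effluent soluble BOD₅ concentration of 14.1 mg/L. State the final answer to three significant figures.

Specific growth rate at S = 14.1 mg/L: μ = YkS/(K_s+S) = 0.545·3.49·14.1/(81.6+14.1) = 0.2802 d⁻¹.
θ_c = 1/(μ − k_d) = 1/(0.2802 − 0.0844) = 1/0.1958 = 5.106 d.

θ_c ≈ 5.11 d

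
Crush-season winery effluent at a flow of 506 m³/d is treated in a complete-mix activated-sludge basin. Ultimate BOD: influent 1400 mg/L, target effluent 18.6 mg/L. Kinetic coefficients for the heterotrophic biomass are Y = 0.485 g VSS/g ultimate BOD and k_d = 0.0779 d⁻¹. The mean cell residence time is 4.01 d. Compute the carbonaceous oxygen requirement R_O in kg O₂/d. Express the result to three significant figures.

The observed yield is Y_obs = Y/(1 + k_d·θ_c) = 0.485 / (1 + 0.0779 × 4.01) = 0.485 / 1.312 = 0.3696 g VSS per g ultimate BOD removed.
Substrate removed = Q·(S₀ − S) = 506 m³/d × (1400 − 18.6) g/m³ = 6.99×10^5 g/d = 699.0 kg/d.
P_X = Y_obs·Q·(S₀ − S) = 0.3696 × 699.0 = 258.3 kg VSS/d.
R_O = Q·ΔS − 1.42 P_X = 699.0 − 366.8 = 332.2 kg O₂/d.

R_O ≈ 332 kg O₂/d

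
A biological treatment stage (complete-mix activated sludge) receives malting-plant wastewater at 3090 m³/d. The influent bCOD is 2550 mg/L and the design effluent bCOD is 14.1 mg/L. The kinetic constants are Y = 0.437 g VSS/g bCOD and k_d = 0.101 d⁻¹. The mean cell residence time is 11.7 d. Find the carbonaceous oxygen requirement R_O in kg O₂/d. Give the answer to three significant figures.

R_O ≈ 5610 kg O₂/d

The observed yield is Y_obs = Y/(1 + k_d·θ_c) = 0.437 / (1 + 0.101 × 11.7) = 0.437 / 2.182 = 0.2003 g VSS per g bCOD removed.
Substrate removed = Q·(S₀ − S) = 3090 m³/d × (2550 − 14.1) g/m³ = 7.84×10^6 g/d = 7836 kg/d.
Net sludge production P_X = 0.2003 × 7836 = 1570 kg VSS/d.
R_O = Q·(S₀ − S) − 1.42·P_X = 7836 − 1.42 × 1570 = 5607 kg O₂/d.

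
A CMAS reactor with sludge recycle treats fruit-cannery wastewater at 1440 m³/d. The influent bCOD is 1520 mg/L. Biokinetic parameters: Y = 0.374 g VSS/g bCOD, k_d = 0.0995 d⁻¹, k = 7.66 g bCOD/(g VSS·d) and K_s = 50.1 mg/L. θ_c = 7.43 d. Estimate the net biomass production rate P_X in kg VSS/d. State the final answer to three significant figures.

P_X ≈ 469 kg VSS/d

From the Monod/SRT balance for a CMAS, S = K_s·(1+k_d θ_c)/[θ_c·(Y k − k_d) − 1] = 50.1 × (1 + 0.0995 × 7.43) / [7.43 × (0.374 × 7.66 − 0.0995) − 1] = 87.14 / 19.55 = 4.458 mg/L.
The observed yield is Y_obs = Y/(1 + k_d·θ_c) = 0.374 / (1 + 0.0995 × 7.43) = 0.374 / 1.739 = 0.2150 g VSS per g bCOD removed.
Substrate removed = Q·(S₀ − S) = 1440 m³/d × (1520 − 4.46) g/m³ = 2.18×10^6 g/d = 2182 kg/d.
Net biomass production P_X = Y_obs × Q·(S₀ − S) = 0.2150 × 2182 = 469.3 kg VSS/d.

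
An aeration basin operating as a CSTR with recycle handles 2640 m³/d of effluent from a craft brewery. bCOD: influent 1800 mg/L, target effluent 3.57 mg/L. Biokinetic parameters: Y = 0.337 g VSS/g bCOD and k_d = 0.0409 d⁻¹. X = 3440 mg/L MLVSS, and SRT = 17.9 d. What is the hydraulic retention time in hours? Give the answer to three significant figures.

τ ≈ 43.6 h

Rearranging the biomass balance for a CMAS with decay, V = Y·Q·ΔS·θ_c / [X·(1+k_d θ_c)] = 0.337 × 2640 × (1800 − 3.57) × 17.9 / [3440 × (1 + 0.0409 × 17.9)] = 2.86×10^7 / 5958 = 4801 m³.
Hydraulic retention time τ = V/Q = 4801 / 2640 = 1.819 d = 43.65 h.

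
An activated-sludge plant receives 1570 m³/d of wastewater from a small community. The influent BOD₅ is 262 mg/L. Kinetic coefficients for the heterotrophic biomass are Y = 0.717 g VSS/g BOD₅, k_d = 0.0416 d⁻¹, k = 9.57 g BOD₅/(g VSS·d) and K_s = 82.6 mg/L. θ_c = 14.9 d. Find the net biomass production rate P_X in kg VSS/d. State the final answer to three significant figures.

P_X ≈ 181 kg VSS/d

From the Monod/SRT balance for a CMAS, S = K_s·(1+k_d θ_c)/[θ_c·(Y k − k_d) − 1] = 82.6 × (1 + 0.0416 × 14.9) / [14.9 × (0.717 × 9.57 − 0.0416) − 1] = 133.8 / 100.6 = 1.330 mg/L.
Correct the yield for decay: Y_obs = Y/(1 + k_d θ_c) = 0.717 / (1 + 0.0416 × 14.9) = 0.717 / 1.620 = 0.4426.
Mass of BOD₅ removed per day: Q(S₀ − S) = 1570 × 260.7 g/m³ = 409.3 kg/d.
So the net sludge growth is P_X = 0.4426 × 409.3 = 181.1 kg VSS/d.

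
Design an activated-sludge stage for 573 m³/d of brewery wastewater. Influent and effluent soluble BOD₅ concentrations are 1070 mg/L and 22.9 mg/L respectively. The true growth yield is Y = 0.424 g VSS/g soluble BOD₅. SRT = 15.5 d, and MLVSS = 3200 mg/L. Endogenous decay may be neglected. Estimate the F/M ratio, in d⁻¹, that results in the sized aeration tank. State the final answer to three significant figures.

F/M ≈ 0.155 d⁻¹

Biomass mass balance (decay neglected): V·X = Y·Q·(S₀ − S)·θ_c, so V = 0.424 × 573 × (1070 − 22.9) × 15.5 / 3200 = 1232 m³.
Food-to-microorganism ratio F/M = Q S₀ / (V X) = 573 × 1070 / (1232 × 3200) = 0.1555 d⁻¹.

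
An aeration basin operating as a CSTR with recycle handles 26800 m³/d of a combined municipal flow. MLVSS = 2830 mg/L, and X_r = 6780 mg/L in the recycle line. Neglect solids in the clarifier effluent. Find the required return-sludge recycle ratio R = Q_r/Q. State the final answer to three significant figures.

R ≈ 0.716

R = Q_r/Q = X/(X_r − X) = 2830 / (6780 − 2830) = 0.7165.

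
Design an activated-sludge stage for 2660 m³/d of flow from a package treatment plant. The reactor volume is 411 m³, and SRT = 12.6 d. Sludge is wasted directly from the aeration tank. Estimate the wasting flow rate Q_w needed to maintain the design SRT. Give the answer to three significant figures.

For wasting at MLVSS concentration, Q_w = V/θ_c = 411.0/12.6 = 32.62 m³/d.

Q_w ≈ 32.6 m³/d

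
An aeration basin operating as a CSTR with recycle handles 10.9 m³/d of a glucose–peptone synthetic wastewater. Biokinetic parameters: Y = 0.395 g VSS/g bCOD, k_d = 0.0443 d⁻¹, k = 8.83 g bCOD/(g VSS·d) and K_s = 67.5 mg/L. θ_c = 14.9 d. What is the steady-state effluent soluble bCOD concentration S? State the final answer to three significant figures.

S ≈ 2.23 mg/L

For a completely mixed reactor with recycle the Lawrence–McCarty relation gives S = K_s·(1 + k_d·θ_c) / [θ_c·(Y·k − k_d) − 1] = 67.5 × (1 + 0.0443 × 14.9) / [14.9 × (0.395 × 8.83 − 0.0443) − 1] = 112.1 / 50.31 = 2.227 mg/L.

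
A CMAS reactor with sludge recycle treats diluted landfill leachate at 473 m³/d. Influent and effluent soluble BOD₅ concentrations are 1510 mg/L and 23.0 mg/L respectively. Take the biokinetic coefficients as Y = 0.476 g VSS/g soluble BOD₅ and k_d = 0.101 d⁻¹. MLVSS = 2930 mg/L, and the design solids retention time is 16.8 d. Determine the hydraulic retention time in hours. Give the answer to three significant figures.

Steady-state biomass mass balance: V·X·(1 + k_d·θ_c) = Y·Q·(S₀ − S)·θ_c, so V = 0.476 × 473 × (1510 − 23.0) × 16.8 / [2930 × (1 + 0.101 × 16.8)] = 5.62×10^6 / 7902 = 711.8 m³.
HRT = V/Q = 711.8 m³ / 473 m³·d⁻¹ = 1.505 d × 24 = 36.12 h.

τ ≈ 36.1 h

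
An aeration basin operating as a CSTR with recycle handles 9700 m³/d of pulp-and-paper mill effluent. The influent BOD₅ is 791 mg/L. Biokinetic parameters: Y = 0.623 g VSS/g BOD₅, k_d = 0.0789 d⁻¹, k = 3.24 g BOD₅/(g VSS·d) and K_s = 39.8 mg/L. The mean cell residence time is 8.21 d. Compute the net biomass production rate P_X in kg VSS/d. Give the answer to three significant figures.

Effluent substrate depends only on kinetics and SRT: S = K_s(1 + k_d θ_c) / [θ_c(Yk − k_d) − 1] = 39.8 × (1 + 0.0789 × 8.21) / [8.21 × (0.623 × 3.24 − 0.0789) − 1] = 65.58 / 14.92 = 4.394 mg/L.
Y_obs = Y / (1 + k_d θ_c) = 0.623 / (1 + 0.0789 × 8.21) = 0.623 / 1.648 = 0.3781.
Mass of BOD₅ removed per day: Q(S₀ − S) = 9700 × 786.6 g/m³ = 7630 kg/d.
Biomass produced: P_X = Y_obs·Q·ΔS = 0.3781 × 7630 ≈ 2885 kg VSS/d.

P_X ≈ 2880 kg VSS/d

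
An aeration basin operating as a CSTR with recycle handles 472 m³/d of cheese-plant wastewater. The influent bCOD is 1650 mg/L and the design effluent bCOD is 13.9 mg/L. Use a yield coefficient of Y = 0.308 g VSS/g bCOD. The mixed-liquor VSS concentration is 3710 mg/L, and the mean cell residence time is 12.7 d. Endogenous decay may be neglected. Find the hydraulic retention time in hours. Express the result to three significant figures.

τ ≈ 41.4 h

Biomass mass balance (decay neglected): V·X = Y·Q·(S₀ − S)·θ_c, so V = 0.308 × 472 × (1650 − 13.9) × 12.7 / 3710 = 814.2 m³.
Hydraulic retention time τ = V/Q = 814.2 / 472 = 1.725 d = 41.40 h.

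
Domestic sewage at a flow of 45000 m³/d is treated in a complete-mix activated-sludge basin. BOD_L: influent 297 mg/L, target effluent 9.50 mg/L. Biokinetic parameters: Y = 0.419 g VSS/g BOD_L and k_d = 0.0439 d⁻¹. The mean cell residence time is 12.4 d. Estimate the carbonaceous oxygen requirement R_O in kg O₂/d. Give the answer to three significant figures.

R_O ≈ 7950 kg O₂/d

Observed yield with endogenous decay: Y_obs = Y / (1 + k_d·θ_c) = 0.419 / (1 + 0.0439 × 12.4) = 0.419 / 1.544 = 0.2713 g VSS/g BOD_L.
Mass of BOD_L removed per day: Q(S₀ − S) = 45000 × 287.5 g/m³ = 12938 kg/d.
Biomass synthesised: P_X = Y_obs × 12938 = 3510 kg VSS/d.
Carbonaceous O₂ demand = substrate oxidised − cell-mass equivalent = 12938 − 1.42 × 3510 = 7953 kg O₂/d.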